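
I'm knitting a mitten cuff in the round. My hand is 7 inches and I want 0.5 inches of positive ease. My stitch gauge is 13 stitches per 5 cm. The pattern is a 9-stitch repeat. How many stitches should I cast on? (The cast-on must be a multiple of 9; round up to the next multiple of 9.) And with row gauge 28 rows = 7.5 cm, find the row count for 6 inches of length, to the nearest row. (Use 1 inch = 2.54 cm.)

Finished = 7 + 0.5 = 7.5 inches.
7.5 inches × 2.54 = 19.05 cm.
13/5 = 2.6 sts per cm; 19.05 × 2.6 = 49.53 sts.
Next multiple of 9 → 54.
6 inches = 15.24 cm; × 3.733 = 56.90 → 57 rows.

Cast on 54 stitches; work 57 rows.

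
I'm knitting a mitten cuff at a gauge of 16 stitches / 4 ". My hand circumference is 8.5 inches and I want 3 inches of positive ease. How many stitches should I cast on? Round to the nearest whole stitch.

Finished = 8.5 + 3 = 11.5 in.
16 / 4 = 4 sts per inch.
11.50 × 4 = 46.00 sts.

CO 46 sts.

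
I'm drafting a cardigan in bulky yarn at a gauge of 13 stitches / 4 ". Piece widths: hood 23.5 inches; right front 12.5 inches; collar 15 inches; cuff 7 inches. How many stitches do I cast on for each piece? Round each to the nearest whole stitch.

Rate = 13/4 = 3.25 sts per in.
hood: 23.5 × 3.25 = 76.38 → 76.
right front: 12.5 × 3.25 = 40.62 → 41.
collar: 15 × 3.25 = 48.75 → 49.
cuff: 7 × 3.25 = 22.75 → 23.

hood 76; right front 41; collar 49; cuff 23.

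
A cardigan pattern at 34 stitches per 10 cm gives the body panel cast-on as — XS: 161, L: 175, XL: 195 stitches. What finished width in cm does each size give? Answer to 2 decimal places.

34/10 = 3.4 sts per cm.
XS: 161 / 3.4 = 47.353 → 47.35 cm.
L: 175 / 3.4 = 51.471 → 51.47 cm.
XL: 195 / 3.4 = 57.353 → 57.35 cm.

XS 47.35 cm; L 51.47 cm; XL 57.35 cm.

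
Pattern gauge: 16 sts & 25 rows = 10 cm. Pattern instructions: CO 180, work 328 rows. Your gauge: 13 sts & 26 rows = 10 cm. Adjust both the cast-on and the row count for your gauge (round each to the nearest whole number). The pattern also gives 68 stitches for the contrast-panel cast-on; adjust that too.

Cast on 146 stitches; work 341 rows; contrast-panel cast-on 55 stitches.

Stitches: 180 × 13/16 = 146.25 → 146.
Rows: 328 × 26/25 = 341.12 → 341.
contrast-panel cast-on: 68 × 13/16 = 55.25 → 55.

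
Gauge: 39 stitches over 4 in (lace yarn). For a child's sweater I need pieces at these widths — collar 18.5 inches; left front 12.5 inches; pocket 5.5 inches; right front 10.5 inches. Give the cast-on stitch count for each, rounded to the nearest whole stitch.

collar 180; left front 122; pocket 54; right front 102.

Rate = 39/4 = 9.75 sts per in.
collar: 18.5 × 9.75 = 180.38 → 180.
left front: 12.5 × 9.75 = 121.88 → 122.
pocket: 5.5 × 9.75 = 53.62 → 54.
right front: 10.5 × 9.75 = 102.38 → 102.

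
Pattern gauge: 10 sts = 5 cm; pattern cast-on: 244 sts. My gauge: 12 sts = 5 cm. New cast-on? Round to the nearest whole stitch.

Scale factor = 12 / 10 = 1.200.
244 × 12 / 10 = 292.80 sts.
→ 293 sts.

Cast on 293 stitches.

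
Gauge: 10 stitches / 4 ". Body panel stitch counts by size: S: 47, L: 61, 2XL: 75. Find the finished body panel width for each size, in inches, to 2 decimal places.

10/4 = 2.5 sts per in.
S: 47 / 2.5 = 18.800 → 18.80 in.
L: 61 / 2.5 = 24.400 → 24.40 in.
2XL: 75 / 2.5 = 30.000 → 30.00 in.

S 18.80 inches; L 24.40 inches; 2XL 30.00 inches.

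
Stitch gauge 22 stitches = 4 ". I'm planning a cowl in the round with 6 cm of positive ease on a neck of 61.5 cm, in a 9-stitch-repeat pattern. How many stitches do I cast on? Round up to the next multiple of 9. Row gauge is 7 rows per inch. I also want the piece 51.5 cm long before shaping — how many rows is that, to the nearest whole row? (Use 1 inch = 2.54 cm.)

Finished = 61.5 + 6 = 67.5 cm.
67.5 cm × 1/2.54 = 26.57 inches.
22/4 = 5.5 sts per in; 26.57 × 5.5 = 146.16 sts.
Next multiple of 9 → 153.
51.5 cm = 20.28 inches; × 7 = 141.93 → 142 rows.

Cast on 153 stitches; work 142 rows.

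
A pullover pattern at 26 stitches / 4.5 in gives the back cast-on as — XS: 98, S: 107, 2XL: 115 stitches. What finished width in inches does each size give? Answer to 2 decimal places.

XS 16.96 inches; S 18.52 inches; 2XL 19.90 inches.

26/4.5 = 5.778 sts per in.
XS: 98 / 5.778 = 16.962 → 16.96 in.
S: 107 / 5.778 = 18.519 → 18.52 in.
2XL: 115 / 5.778 = 19.904 → 19.90 in.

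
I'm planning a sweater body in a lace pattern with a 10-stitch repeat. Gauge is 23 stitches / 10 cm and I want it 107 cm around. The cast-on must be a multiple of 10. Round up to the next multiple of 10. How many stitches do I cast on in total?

23 / 10 = 2.3 sts per cm.
107 × 2.3 = 246.10 sts.
Next multiple of 10: 250.

Cast on 250 stitches.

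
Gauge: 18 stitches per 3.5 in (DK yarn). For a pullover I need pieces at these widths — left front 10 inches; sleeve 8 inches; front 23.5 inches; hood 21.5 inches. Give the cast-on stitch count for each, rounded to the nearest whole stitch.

Rate = 18/3.5 = 5.143 sts per in.
left front: 10 × 5.143 = 51.43 → 51.
sleeve: 8 × 5.143 = 41.14 → 41.
front: 23.5 × 5.143 = 120.86 → 121.
hood: 21.5 × 5.143 = 110.57 → 111.

left front 51; sleeve 41; front 121; hood 111.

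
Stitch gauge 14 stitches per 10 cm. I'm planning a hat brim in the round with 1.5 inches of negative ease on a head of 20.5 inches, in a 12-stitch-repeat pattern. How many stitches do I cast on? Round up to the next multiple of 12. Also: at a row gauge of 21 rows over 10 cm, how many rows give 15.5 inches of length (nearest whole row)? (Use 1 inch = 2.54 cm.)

Cast on 72 stitches; work 83 rows.

Finished = 20.5 − 1.5 = 19 inches.
19 inches × 2.54 = 48.26 cm.
14/10 = 1.4 sts per cm; 48.26 × 1.4 = 67.56 sts.
Next multiple of 12 → 72.
15.5 inches = 39.37 cm; × 2.1 = 82.68 → 83 rows.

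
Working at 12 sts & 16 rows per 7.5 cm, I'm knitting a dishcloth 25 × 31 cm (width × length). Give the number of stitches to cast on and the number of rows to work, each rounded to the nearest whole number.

Cast on 40 stitches and work 66 rows.

Stitch gauge = 12/7.5 = 1.6 sts/cm; 25 × 1.6 = 40.00 → 40 sts.
Row gauge = 16/7.5 = 2.133 rows/cm; 31 × 2.133 = 66.13 → 66 rows.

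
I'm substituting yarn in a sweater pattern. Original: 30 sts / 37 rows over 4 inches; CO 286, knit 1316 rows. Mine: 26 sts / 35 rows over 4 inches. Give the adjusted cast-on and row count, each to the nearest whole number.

Stitches: 286 × 26/30 = 247.87 → 248.
Rows: 1316 × 35/37 = 1244.86 → 1245.

Cast on 248 stitches; work 1245 rows.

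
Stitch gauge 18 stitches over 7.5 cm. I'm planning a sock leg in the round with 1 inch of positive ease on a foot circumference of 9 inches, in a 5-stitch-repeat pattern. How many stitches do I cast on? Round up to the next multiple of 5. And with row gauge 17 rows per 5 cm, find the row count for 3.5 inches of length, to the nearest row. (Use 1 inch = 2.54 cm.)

Finished = 9 + 1 = 10 inches.
10 inches × 2.54 = 25.40 cm.
18/7.5 = 2.4 sts per cm; 25.40 × 2.4 = 60.96 sts.
Next multiple of 5 → 65.
3.5 inches = 8.89 cm; × 3.4 = 30.23 → 30 rows.

Cast on 65 stitches; work 30 rows.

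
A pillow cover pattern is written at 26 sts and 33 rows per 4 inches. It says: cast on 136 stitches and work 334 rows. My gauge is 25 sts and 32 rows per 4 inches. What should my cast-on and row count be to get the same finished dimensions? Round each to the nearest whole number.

Cast on 131 stitches; work 324 rows.

Stitches: 136 × 25/26 = 130.77 → 131.
Rows: 334 × 32/33 = 323.88 → 324.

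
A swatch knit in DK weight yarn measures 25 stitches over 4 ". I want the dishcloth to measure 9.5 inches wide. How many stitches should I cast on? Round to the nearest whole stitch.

25 stitches / 4 in = 6.25 stitches per inch.
9.5 × 6.25 = 59.38 stitches.
Round to nearest → 59.

CO 59 sts.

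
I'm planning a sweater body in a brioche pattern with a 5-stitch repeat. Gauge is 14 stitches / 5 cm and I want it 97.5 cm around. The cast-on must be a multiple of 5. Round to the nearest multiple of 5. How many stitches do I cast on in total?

14 / 5 = 2.8 sts per cm.
97.5 × 2.8 = 273.00 sts.
Nearest multiple of 5: 275.

CO 275 sts.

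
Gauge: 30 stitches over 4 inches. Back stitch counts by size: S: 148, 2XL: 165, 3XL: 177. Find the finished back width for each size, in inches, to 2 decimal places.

S 19.73 inches; 2XL 22.00 inches; 3XL 23.60 inches.

30/4 = 7.5 sts per in.
S: 148 / 7.5 = 19.733 → 19.73 in.
2XL: 165 / 7.5 = 22.000 → 22.00 in.
3XL: 177 / 7.5 = 23.600 → 23.60 in.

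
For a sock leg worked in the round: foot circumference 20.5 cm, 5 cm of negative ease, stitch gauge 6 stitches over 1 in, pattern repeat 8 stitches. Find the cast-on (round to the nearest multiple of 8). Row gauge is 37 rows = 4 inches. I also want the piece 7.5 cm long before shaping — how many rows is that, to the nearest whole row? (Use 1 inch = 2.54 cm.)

Cast on 40 stitches; work 27 rows.

Finished = 20.5 − 5 = 15.5 cm.
15.5 cm × 1/2.54 = 6.10 inches.
6/1 = 6 sts per in; 6.10 × 6 = 36.61 sts.
Nearest multiple of 8 → 40.
7.5 cm = 2.95 inches; × 9.25 = 27.31 → 27 rows.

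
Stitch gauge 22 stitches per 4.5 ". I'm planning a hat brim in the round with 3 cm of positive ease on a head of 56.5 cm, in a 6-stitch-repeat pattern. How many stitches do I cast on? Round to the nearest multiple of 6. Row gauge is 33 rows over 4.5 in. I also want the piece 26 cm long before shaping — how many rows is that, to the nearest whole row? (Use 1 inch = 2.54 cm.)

Finished = 56.5 + 3 = 59.5 cm.
59.5 cm × 1/2.54 = 23.43 inches.
22/4.5 = 4.889 sts per in; 23.43 × 4.889 = 114.52 sts.
Nearest multiple of 6 → 114.
26 cm = 10.24 inches; × 7.333 = 75.07 → 75 rows.

Cast on 114 stitches; work 75 rows.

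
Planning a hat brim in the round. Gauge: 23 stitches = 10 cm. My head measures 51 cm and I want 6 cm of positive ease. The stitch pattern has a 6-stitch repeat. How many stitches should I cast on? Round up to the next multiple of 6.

Finished = 51 + 6 = 57 cm.
23 / 10 = 2.3 sts/cm.
57 × 2.3 = 131.10 sts.
Next multiple of 6: 132.

132 stitches.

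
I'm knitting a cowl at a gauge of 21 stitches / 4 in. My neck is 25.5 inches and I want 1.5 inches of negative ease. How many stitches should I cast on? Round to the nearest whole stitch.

CO 126 sts.

Finished = 25.5 − 1.5 = 24 in.
21 / 4 = 5.25 sts per inch.
24.00 × 5.25 = 126.00 sts.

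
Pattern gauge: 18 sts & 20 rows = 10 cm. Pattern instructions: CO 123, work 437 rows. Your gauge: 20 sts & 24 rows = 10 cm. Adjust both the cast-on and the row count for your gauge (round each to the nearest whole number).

Cast on 137 stitches; work 524 rows.

Stitches: 123 × 20/18 = 136.67 → 137.
Rows: 437 × 24/20 = 524.40 → 524.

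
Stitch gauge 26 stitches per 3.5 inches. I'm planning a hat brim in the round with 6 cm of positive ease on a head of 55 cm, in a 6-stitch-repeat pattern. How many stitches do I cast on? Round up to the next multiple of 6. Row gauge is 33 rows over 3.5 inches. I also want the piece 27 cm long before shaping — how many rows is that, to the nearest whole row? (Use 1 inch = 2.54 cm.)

Cast on 180 stitches; work 100 rows.

Finished = 55 + 6 = 61 cm.
61 cm × 1/2.54 = 24.02 inches.
26/3.5 = 7.429 sts per in; 24.02 × 7.429 = 178.40 sts.
Next multiple of 6 → 180.
27 cm = 10.63 inches; × 9.429 = 100.22 → 100 rows.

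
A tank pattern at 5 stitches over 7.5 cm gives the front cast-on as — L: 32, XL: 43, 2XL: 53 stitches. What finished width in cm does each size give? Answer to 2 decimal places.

L 48.00 cm; XL 64.50 cm; 2XL 79.50 cm.

5/7.5 = 0.667 sts per cm.
L: 32 / 0.667 = 48.000 → 48.00 cm.
XL: 43 / 0.667 = 64.500 → 64.50 cm.
2XL: 53 / 0.667 = 79.500 → 79.50 cm.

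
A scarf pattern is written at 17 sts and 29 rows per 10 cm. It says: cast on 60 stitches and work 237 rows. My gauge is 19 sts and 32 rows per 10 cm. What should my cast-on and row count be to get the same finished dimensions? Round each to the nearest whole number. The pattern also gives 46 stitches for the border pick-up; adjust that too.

Stitches: 60 × 19/17 = 67.06 → 67.
Rows: 237 × 32/29 = 261.52 → 262.
border pick-up: 46 × 19/17 = 51.41 → 51.

Cast on 67 stitches; work 262 rows; border pick-up 51 stitches.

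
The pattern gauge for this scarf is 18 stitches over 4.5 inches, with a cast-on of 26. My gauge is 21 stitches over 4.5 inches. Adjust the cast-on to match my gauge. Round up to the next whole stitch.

Scale factor = 21 / 18 = 1.167.
26 × 21 / 18 = 30.33 sts.
→ 31 sts.

Cast on 31 stitches.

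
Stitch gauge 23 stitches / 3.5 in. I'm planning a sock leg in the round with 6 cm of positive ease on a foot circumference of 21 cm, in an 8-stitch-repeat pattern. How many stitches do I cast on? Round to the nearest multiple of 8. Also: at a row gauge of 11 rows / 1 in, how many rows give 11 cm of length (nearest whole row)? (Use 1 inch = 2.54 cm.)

Finished = 21 + 6 = 27 cm.
27 cm × 1/2.54 = 10.63 inches.
23/3.5 = 6.571 sts per in; 10.63 × 6.571 = 69.85 sts.
Nearest multiple of 8 → 72.
11 cm = 4.33 inches; × 11 = 47.64 → 48 rows.

Cast on 72 stitches; work 48 rows.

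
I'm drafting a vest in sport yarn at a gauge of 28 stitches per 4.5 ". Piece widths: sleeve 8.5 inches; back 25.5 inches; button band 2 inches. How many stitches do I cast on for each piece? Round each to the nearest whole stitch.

sleeve 53; back 159; button band 12.

Rate = 28/4.5 = 6.222 sts per in.
sleeve: 8.5 × 6.222 = 52.89 → 53.
back: 25.5 × 6.222 = 158.67 → 159.
button band: 2 × 6.222 = 12.44 → 12.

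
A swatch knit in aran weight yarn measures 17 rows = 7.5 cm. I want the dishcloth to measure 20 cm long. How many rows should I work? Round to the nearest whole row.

Knit 45 rows.

17 rows / 7.5 cm = 2.267 rows per cm.
20 × 2.267 = 45.33 rows.
Round to nearest → 45.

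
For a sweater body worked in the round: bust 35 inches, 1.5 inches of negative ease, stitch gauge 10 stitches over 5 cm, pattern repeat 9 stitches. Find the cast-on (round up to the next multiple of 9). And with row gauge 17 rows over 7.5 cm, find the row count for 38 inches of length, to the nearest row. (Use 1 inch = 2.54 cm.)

Cast on 171 stitches; work 219 rows.

Finished = 35 − 1.5 = 33.5 inches.
33.5 inches × 2.54 = 85.09 cm.
10/5 = 2 sts per cm; 85.09 × 2 = 170.18 sts.
Next multiple of 9 → 171.
38 inches = 96.52 cm; × 2.267 = 218.78 → 219 rows.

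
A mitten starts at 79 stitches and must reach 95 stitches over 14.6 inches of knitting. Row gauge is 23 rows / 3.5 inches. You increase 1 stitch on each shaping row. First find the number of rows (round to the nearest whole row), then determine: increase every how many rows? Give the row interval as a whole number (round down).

Increase every 6th row.

Rows = 14.6 × 6.571 = 95.9 → 96 rows.
Stitches to add: 16 → 16 shaping rows (at 1 st each).
96 / 16 = 6.00 → every 6 rows.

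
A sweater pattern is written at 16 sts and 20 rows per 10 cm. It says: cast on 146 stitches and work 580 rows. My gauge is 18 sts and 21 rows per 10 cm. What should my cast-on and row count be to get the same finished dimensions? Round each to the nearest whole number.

Cast on 164 stitches; work 609 rows.

Stitches: 146 × 18/16 = 164.25 → 164.
Rows: 580 × 21/20 = 609.00 → 609.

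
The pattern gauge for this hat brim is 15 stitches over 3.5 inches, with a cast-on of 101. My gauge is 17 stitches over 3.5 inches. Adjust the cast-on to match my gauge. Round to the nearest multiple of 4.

Scale factor = 17 / 15 = 1.133.
101 × 17 / 15 = 114.47 sts.
→ 116 sts.

Cast on 116 stitches.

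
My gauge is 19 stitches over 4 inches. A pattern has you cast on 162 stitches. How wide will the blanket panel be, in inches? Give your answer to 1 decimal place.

34.1 inches.

19 stitches / 4 inch = 4.75 stitches per inch.
162 / 4.75 = 34.11 inches.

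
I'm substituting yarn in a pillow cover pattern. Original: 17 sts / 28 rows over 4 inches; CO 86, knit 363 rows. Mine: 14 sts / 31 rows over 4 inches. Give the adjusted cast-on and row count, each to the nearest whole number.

Cast on 71 stitches; work 402 rows.

Stitches: 86 × 14/17 = 70.82 → 71.
Rows: 363 × 31/28 = 401.89 → 402.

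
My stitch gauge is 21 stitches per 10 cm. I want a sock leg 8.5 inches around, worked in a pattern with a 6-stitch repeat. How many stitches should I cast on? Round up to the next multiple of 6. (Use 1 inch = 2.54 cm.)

48 stitches.

8.5 in = 8.5 × 2.54 = 21.59 cm.
21 / 10 = 2.1 sts/cm.
21.59 × 2.1 = 45.34 sts.
→ 48.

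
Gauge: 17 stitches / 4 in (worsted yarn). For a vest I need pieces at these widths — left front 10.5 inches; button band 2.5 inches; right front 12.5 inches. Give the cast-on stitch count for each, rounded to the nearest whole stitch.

left front 45; button band 11; right front 53.

Rate = 17/4 = 4.25 sts per in.
left front: 10.5 × 4.25 = 44.62 → 45.
button band: 2.5 × 4.25 = 10.62 → 11.
right front: 12.5 × 4.25 = 53.12 → 53.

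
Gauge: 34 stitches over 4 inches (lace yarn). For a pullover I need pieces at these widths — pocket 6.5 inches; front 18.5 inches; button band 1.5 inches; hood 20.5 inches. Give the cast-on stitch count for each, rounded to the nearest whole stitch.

pocket 55; front 157; button band 13; hood 174.

Rate = 34/4 = 8.5 sts per in.
pocket: 6.5 × 8.5 = 55.25 → 55.
front: 18.5 × 8.5 = 157.25 → 157.
button band: 1.5 × 8.5 = 12.75 → 13.
hood: 20.5 × 8.5 = 174.25 → 174.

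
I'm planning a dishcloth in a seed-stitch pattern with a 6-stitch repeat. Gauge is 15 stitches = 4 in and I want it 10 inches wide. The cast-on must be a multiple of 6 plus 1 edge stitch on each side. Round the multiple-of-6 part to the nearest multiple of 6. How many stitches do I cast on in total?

15 / 4 = 3.75 sts per inch.
10 × 3.75 = 37.50 sts.
Less 2 edge sts → 35.50 for the repeat.
Nearest multiple of 6: 36.
Add back 2 edge sts → 38.

Cast on 38 stitches.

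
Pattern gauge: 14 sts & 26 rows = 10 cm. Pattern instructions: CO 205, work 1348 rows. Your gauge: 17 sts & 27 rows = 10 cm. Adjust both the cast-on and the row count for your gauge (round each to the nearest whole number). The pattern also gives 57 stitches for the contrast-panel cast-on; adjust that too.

Stitches: 205 × 17/14 = 248.93 → 249.
Rows: 1348 × 27/26 = 1399.85 → 1400.
contrast-panel cast-on: 57 × 17/14 = 69.21 → 69.

Cast on 249 stitches; work 1400 rows; contrast-panel cast-on 69 stitches.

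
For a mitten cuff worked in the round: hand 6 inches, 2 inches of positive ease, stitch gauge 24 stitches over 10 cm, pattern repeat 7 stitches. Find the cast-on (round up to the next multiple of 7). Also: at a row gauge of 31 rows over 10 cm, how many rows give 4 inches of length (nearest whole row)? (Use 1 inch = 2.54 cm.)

Cast on 49 stitches; work 31 rows.

Finished = 6 + 2 = 8 inches.
8 inches × 2.54 = 20.32 cm.
24/10 = 2.4 sts per cm; 20.32 × 2.4 = 48.77 sts.
Next multiple of 7 → 49.
4 inches = 10.16 cm; × 3.1 = 31.50 → 31 rows.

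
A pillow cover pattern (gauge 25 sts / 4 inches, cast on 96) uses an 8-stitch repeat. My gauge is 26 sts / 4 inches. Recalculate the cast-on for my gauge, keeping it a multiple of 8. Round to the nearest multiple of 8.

96 × 26 / 25 = 99.84.
Nearest multiple of 8: 96.

96 stitches.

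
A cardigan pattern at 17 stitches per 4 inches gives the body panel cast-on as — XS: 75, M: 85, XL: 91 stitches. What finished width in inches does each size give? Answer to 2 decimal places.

17/4 = 4.25 sts per in.
XS: 75 / 4.25 = 17.647 → 17.65 in.
M: 85 / 4.25 = 20.000 → 20.00 in.
XL: 91 / 4.25 = 21.412 → 21.41 in.

XS 17.65 inches; M 20.00 inches; XL 21.41 inches.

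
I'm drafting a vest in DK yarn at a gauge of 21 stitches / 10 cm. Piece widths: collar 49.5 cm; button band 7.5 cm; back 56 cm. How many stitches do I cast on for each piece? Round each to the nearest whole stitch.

collar 104; button band 16; back 118.

Rate = 21/10 = 2.1 sts per cm.
collar: 49.5 × 2.1 = 103.95 → 104.
button band: 7.5 × 2.1 = 15.75 → 16.
back: 56 × 2.1 = 117.60 → 118.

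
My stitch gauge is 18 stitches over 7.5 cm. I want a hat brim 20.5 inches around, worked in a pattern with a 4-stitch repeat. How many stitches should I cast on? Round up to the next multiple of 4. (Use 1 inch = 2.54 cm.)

20.5 in = 20.5 × 2.54 = 52.07 cm.
18 / 7.5 = 2.4 sts/cm.
52.07 × 2.4 = 124.97 sts.
→ 128.

128 stitches.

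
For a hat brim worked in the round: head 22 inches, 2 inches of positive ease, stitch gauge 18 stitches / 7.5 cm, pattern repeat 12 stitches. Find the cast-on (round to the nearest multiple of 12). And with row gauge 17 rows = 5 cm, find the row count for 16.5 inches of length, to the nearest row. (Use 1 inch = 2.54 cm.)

Cast on 144 stitches; work 142 rows.

Finished = 22 + 2 = 24 inches.
24 inches × 2.54 = 60.96 cm.
18/7.5 = 2.4 sts per cm; 60.96 × 2.4 = 146.30 sts.
Nearest multiple of 12 → 144.
16.5 inches = 41.91 cm; × 3.4 = 142.49 → 142 rows.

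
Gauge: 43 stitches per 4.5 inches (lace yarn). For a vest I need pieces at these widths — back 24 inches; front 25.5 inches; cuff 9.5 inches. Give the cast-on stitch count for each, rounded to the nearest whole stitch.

Rate = 43/4.5 = 9.556 sts per in.
back: 24 × 9.556 = 229.33 → 229.
front: 25.5 × 9.556 = 243.67 → 244.
cuff: 9.5 × 9.556 = 90.78 → 91.

back 229; front 244; cuff 91.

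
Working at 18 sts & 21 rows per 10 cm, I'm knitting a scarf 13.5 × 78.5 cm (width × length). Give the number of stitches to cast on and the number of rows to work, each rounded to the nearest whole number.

Cast on 24 stitches and work 165 rows.

Stitch gauge = 18/10 = 1.8 sts/cm; 13.5 × 1.8 = 24.30 → 24 sts.
Row gauge = 21/10 = 2.1 rows/cm; 78.5 × 2.1 = 164.85 → 165 rows.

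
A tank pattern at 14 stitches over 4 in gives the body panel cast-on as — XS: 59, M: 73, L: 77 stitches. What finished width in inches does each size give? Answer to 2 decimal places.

14/4 = 3.5 sts per in.
XS: 59 / 3.5 = 16.857 → 16.86 in.
M: 73 / 3.5 = 20.857 → 20.86 in.
L: 77 / 3.5 = 22.000 → 22.00 in.

XS 16.86 inches; M 20.86 inches; L 22.00 inches.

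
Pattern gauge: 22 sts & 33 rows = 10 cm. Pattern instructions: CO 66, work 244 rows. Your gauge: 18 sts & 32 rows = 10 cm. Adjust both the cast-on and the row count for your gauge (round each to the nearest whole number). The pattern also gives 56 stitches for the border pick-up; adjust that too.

Cast on 54 stitches; work 237 rows; border pick-up 46 stitches.

Stitches: 66 × 18/22 = 54.00 → 54.
Rows: 244 × 32/33 = 236.61 → 237.
border pick-up: 56 × 18/22 = 45.82 → 46.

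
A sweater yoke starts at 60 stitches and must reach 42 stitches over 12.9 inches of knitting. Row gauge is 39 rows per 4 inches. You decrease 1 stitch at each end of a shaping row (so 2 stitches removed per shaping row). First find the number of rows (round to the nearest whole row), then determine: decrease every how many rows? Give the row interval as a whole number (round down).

Rows = 12.9 × 9.75 = 125.8 → 126 rows.
Stitches to remove: 18 → 9 shaping rows (at 2 st each).
126 / 9 = 14.00 → every 14 rows.

Decrease every 14th row.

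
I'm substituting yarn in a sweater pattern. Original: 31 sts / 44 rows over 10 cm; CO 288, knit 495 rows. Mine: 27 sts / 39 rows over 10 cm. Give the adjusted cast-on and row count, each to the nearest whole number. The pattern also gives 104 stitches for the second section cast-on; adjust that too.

Stitches: 288 × 27/31 = 250.84 → 251.
Rows: 495 × 39/44 = 438.75 → 439.
second section cast-on: 104 × 27/31 = 90.58 → 91.

Cast on 251 stitches; work 439 rows; second section cast-on 91 stitches.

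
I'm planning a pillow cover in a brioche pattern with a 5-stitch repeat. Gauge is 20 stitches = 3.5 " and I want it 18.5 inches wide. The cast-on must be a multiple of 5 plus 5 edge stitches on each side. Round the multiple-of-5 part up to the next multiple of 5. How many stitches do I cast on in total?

110 stitches.

20 / 3.5 = 5.714 sts per inch.
18.5 × 5.714 = 105.71 sts.
Less 10 edge sts → 95.71 for the repeat.
Next multiple of 5: 100.
Add back 10 edge sts → 110.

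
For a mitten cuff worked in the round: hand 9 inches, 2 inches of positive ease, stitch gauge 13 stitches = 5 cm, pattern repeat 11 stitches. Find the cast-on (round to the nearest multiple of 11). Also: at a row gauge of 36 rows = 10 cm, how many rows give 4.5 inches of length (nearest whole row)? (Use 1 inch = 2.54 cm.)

Finished = 9 + 2 = 11 inches.
11 inches × 2.54 = 27.94 cm.
13/5 = 2.6 sts per cm; 27.94 × 2.6 = 72.64 sts.
Nearest multiple of 11 → 77.
4.5 inches = 11.43 cm; × 3.6 = 41.15 → 41 rows.

Cast on 77 stitches; work 41 rows.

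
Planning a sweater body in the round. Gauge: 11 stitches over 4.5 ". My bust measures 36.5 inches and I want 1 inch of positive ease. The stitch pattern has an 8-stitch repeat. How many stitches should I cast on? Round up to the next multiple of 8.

Finished = 36.5 + 1 = 37.5 inches.
11 / 4.5 = 2.444 sts/in.
37.5 × 2.444 = 91.67 sts.
Next multiple of 8: 96.

96 stitches.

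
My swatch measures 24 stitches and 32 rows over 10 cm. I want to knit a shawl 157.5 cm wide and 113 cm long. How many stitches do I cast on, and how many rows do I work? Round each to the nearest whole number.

Stitch gauge = 24/10 = 2.4 sts/cm; 157.5 × 2.4 = 378.00 → 378 sts.
Row gauge = 32/10 = 3.2 rows/cm; 113 × 3.2 = 361.60 → 362 rows.

Cast on 378 stitches and work 362 rows.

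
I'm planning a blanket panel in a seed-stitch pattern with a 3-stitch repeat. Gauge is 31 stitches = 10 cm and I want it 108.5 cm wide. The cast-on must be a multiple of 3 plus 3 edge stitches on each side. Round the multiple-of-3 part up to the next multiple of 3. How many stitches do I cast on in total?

31 / 10 = 3.1 sts per cm.
108.5 × 3.1 = 336.35 sts.
Less 6 edge sts → 330.35 for the repeat.
Next multiple of 3: 333.
Add back 6 edge sts → 339.

Cast on 339 stitches.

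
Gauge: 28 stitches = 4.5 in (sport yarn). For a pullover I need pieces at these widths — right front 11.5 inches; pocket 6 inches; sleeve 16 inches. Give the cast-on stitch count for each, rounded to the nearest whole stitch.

right front 72; pocket 37; sleeve 100.

Rate = 28/4.5 = 6.222 sts per in.
right front: 11.5 × 6.222 = 71.56 → 72.
pocket: 6 × 6.222 = 37.33 → 37.
sleeve: 16 × 6.222 = 99.56 → 100.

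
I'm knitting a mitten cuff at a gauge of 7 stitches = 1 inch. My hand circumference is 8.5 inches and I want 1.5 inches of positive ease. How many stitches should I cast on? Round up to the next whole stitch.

Finished = 8.5 + 1.5 = 10 in.
7 / 1 = 7 sts per inch.
10.00 × 7 = 70.00 sts.

CO 70 sts.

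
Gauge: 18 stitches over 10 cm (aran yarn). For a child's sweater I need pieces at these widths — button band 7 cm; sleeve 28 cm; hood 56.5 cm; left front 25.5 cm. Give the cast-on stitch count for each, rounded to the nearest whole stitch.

button band 13; sleeve 50; hood 102; left front 46.

Rate = 18/10 = 1.8 sts per cm.
button band: 7 × 1.8 = 12.60 → 13.
sleeve: 28 × 1.8 = 50.40 → 50.
hood: 56.5 × 1.8 = 101.70 → 102.
left front: 25.5 × 1.8 = 45.90 → 46.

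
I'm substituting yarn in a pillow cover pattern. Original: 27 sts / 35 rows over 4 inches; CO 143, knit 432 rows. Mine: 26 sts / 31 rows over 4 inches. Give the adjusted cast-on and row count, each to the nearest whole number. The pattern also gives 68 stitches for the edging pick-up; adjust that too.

Cast on 138 stitches; work 383 rows; edging pick-up 65 stitches.

Stitches: 143 × 26/27 = 137.70 → 138.
Rows: 432 × 31/35 = 382.63 → 383.
edging pick-up: 68 × 26/27 = 65.48 → 65.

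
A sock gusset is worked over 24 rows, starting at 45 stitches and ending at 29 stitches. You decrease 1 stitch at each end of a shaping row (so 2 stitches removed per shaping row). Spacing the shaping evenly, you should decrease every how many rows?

Decrease every 3rd row.

Stitches to remove: |29 − 45| = 16.
Shaping rows needed: 16 / 2 = 8.
24 rows / 8 = every 3 rows.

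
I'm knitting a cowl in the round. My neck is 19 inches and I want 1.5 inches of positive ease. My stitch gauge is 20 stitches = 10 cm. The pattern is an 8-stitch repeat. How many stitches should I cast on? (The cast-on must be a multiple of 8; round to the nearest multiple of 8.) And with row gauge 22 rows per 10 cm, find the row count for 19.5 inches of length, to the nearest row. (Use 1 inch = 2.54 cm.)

Finished = 19 + 1.5 = 20.5 inches.
20.5 inches × 2.54 = 52.07 cm.
20/10 = 2 sts per cm; 52.07 × 2 = 104.14 sts.
Nearest multiple of 8 → 104.
19.5 inches = 49.53 cm; × 2.2 = 108.97 → 109 rows.

Cast on 104 stitches; work 109 rows.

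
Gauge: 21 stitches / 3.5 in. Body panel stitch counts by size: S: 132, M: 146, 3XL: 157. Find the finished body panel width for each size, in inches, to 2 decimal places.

S 22.00 inches; M 24.33 inches; 3XL 26.17 inches.

21/3.5 = 6 sts per in.
S: 132 / 6 = 22.000 → 22.00 in.
M: 146 / 6 = 24.333 → 24.33 in.
3XL: 157 / 6 = 26.167 → 26.17 in.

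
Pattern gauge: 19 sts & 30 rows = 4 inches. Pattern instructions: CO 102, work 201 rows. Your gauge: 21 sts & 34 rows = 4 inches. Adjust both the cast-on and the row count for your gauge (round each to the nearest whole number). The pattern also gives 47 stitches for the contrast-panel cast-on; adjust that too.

Stitches: 102 × 21/19 = 112.74 → 113.
Rows: 201 × 34/30 = 227.80 → 228.
contrast-panel cast-on: 47 × 21/19 = 51.95 → 52.

Cast on 113 stitches; work 228 rows; contrast-panel cast-on 52 stitches.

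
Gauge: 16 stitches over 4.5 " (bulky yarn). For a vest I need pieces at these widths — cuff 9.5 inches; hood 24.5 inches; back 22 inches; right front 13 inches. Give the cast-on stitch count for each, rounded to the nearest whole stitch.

cuff 34; hood 87; back 78; right front 46.

Rate = 16/4.5 = 3.556 sts per in.
cuff: 9.5 × 3.556 = 33.78 → 34.
hood: 24.5 × 3.556 = 87.11 → 87.
back: 22 × 3.556 = 78.22 → 78.
right front: 13 × 3.556 = 46.22 → 46.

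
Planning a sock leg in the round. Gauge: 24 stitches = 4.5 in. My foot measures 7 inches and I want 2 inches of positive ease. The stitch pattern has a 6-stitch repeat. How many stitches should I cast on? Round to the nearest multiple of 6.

Finished = 7 + 2 = 9 inches.
24 / 4.5 = 5.333 sts/in.
9 × 5.333 = 48.00 sts.
Nearest multiple of 6: 48.

Cast on 48 stitches.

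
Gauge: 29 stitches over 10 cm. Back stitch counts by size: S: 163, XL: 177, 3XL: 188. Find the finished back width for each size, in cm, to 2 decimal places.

S 56.21 cm; XL 61.03 cm; 3XL 64.83 cm.

29/10 = 2.9 sts per cm.
S: 163 / 2.9 = 56.207 → 56.21 cm.
XL: 177 / 2.9 = 61.034 → 61.03 cm.
3XL: 188 / 2.9 = 64.828 → 64.83 cm.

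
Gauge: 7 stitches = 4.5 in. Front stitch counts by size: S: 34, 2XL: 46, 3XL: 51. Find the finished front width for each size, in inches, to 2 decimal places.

7/4.5 = 1.556 sts per in.
S: 34 / 1.556 = 21.857 → 21.86 in.
2XL: 46 / 1.556 = 29.571 → 29.57 in.
3XL: 51 / 1.556 = 32.786 → 32.79 in.

S 21.86 inches; 2XL 29.57 inches; 3XL 32.79 inches.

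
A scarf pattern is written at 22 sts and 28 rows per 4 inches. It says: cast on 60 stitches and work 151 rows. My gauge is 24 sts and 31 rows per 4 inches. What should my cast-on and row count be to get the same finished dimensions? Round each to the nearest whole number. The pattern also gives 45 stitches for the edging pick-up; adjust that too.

Stitches: 60 × 24/22 = 65.45 → 65.
Rows: 151 × 31/28 = 167.18 → 167.
edging pick-up: 45 × 24/22 = 49.09 → 49.

Cast on 65 stitches; work 167 rows; edging pick-up 49 stitches.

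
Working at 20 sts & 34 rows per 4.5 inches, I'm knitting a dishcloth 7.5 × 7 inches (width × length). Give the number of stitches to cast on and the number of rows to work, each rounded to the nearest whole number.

Cast on 33 stitches and work 53 rows.

Stitch gauge = 20/4.5 = 4.444 sts/in; 7.5 × 4.444 = 33.33 → 33 sts.
Row gauge = 34/4.5 = 7.556 rows/in; 7 × 7.556 = 52.89 → 53 rows.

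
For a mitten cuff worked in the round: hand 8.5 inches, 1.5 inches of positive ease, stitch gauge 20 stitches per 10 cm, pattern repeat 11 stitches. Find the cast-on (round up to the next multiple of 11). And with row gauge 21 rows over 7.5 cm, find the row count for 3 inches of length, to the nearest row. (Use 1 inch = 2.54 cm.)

Cast on 55 stitches; work 21 rows.

Finished = 8.5 + 1.5 = 10 inches.
10 inches × 2.54 = 25.40 cm.
20/10 = 2 sts per cm; 25.40 × 2 = 50.80 sts.
Next multiple of 11 → 55.
3 inches = 7.62 cm; × 2.8 = 21.34 → 21 rows.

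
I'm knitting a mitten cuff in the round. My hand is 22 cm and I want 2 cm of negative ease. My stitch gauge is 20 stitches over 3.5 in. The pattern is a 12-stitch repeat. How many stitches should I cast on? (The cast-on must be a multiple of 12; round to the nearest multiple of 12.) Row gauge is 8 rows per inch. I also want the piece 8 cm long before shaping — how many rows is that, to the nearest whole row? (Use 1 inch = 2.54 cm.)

Cast on 48 stitches; work 25 rows.

Finished = 22 − 2 = 20 cm.
20 cm × 1/2.54 = 7.87 inches.
20/3.5 = 5.714 sts per in; 7.87 × 5.714 = 44.99 sts.
Nearest multiple of 12 → 48.
8 cm = 3.15 inches; × 8 = 25.20 → 25 rows.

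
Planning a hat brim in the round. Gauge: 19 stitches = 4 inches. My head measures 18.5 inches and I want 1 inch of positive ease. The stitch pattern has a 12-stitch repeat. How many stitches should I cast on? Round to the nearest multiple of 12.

Finished = 18.5 + 1 = 19.5 inches.
19 / 4 = 4.75 sts/in.
19.5 × 4.75 = 92.62 sts.
Nearest multiple of 12: 96.

Cast on 96 stitches.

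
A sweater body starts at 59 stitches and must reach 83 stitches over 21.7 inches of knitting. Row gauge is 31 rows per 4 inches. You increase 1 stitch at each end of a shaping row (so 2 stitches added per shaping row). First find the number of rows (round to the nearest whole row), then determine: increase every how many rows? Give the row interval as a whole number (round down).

Rows = 21.7 × 7.75 = 168.2 → 168 rows.
Stitches to add: 24 → 12 shaping rows (at 2 st each).
168 / 12 = 14.00 → every 14 rows.

Increase every 14th row.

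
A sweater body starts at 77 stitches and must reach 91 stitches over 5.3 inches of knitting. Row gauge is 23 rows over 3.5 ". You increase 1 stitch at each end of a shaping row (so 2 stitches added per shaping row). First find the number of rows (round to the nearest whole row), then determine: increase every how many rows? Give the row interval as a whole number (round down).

Increase every 5th row.

Rows = 5.3 × 6.571 = 34.8 → 35 rows.
Stitches to add: 14 → 7 shaping rows (at 2 st each).
35 / 7 = 5.00 → every 5 rows.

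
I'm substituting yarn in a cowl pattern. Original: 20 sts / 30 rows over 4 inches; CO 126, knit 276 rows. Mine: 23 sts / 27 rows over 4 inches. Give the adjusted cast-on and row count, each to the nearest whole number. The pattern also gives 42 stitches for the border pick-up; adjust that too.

Stitches: 126 × 23/20 = 144.90 → 145.
Rows: 276 × 27/30 = 248.40 → 248.
border pick-up: 42 × 23/20 = 48.30 → 48.

Cast on 145 stitches; work 248 rows; border pick-up 48 stitches.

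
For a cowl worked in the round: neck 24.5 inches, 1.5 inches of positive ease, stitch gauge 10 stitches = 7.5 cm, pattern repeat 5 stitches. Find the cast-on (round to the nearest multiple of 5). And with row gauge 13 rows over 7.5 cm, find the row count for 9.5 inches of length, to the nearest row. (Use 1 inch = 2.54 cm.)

Cast on 90 stitches; work 42 rows.

Finished = 24.5 + 1.5 = 26 inches.
26 inches × 2.54 = 66.04 cm.
10/7.5 = 1.333 sts per cm; 66.04 × 1.333 = 88.05 sts.
Nearest multiple of 5 → 90.
9.5 inches = 24.13 cm; × 1.733 = 41.83 → 42 rows.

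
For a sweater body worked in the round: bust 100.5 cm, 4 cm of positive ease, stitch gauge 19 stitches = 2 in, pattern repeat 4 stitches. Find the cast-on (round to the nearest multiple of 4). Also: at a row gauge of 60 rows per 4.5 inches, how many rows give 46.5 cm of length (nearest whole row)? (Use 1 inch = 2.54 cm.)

Finished = 100.5 + 4 = 104.5 cm.
104.5 cm × 1/2.54 = 41.14 inches.
19/2 = 9.5 sts per in; 41.14 × 9.5 = 390.85 sts.
Nearest multiple of 4 → 392.
46.5 cm = 18.31 inches; × 13.333 = 244.09 → 244 rows.

Cast on 392 stitches; work 244 rows.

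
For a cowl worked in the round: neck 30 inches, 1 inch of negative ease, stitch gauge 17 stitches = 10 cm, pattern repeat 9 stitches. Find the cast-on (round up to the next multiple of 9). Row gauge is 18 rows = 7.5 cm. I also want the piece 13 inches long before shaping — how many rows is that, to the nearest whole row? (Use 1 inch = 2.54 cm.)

Cast on 126 stitches; work 79 rows.

Finished = 30 − 1 = 29 inches.
29 inches × 2.54 = 73.66 cm.
17/10 = 1.7 sts per cm; 73.66 × 1.7 = 125.22 sts.
Next multiple of 9 → 126.
13 inches = 33.02 cm; × 2.4 = 79.25 → 79 rows.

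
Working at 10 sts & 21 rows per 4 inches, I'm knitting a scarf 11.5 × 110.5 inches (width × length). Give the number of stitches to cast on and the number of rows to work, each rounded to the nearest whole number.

Cast on 29 stitches and work 580 rows.

Stitch gauge = 10/4 = 2.5 sts/in; 11.5 × 2.5 = 28.75 → 29 sts.
Row gauge = 21/4 = 5.25 rows/in; 110.5 × 5.25 = 580.12 → 580 rows.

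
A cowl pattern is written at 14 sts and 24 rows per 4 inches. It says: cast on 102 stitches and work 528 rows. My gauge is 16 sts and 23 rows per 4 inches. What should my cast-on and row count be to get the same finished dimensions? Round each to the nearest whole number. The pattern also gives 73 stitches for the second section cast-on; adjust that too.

Stitches: 102 × 16/14 = 116.57 → 117.
Rows: 528 × 23/24 = 506.00 → 506.
second section cast-on: 73 × 16/14 = 83.43 → 83.

Cast on 117 stitches; work 506 rows; second section cast-on 83 stitches.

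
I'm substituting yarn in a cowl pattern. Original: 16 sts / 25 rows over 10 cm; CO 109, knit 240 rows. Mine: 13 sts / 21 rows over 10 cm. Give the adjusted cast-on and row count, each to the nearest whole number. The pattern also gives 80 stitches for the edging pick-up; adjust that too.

Stitches: 109 × 13/16 = 88.56 → 89.
Rows: 240 × 21/25 = 201.60 → 202.
edging pick-up: 80 × 13/16 = 65.00 → 65.

Cast on 89 stitches; work 202 rows; edging pick-up 65 stitches.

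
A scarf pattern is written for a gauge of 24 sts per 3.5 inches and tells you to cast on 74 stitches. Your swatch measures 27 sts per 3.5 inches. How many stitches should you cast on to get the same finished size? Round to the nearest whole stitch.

Cast on 83 stitches.

Scale factor = 27 / 24 = 1.125.
74 × 27 / 24 = 83.25 sts.
→ 83 sts.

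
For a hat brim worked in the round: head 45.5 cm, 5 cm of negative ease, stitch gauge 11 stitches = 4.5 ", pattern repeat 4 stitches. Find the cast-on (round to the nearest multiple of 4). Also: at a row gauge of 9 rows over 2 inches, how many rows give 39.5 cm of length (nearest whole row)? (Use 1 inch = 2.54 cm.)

Cast on 40 stitches; work 70 rows.

Finished = 45.5 − 5 = 40.5 cm.
40.5 cm × 1/2.54 = 15.94 inches.
11/4.5 = 2.444 sts per in; 15.94 × 2.444 = 38.98 sts.
Nearest multiple of 4 → 40.
39.5 cm = 15.55 inches; × 4.5 = 69.98 → 70 rows.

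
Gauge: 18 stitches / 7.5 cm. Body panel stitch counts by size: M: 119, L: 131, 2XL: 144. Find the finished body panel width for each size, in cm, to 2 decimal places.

18/7.5 = 2.4 sts per cm.
M: 119 / 2.4 = 49.583 → 49.58 cm.
L: 131 / 2.4 = 54.583 → 54.58 cm.
2XL: 144 / 2.4 = 60.000 → 60.00 cm.

M 49.58 cm; L 54.58 cm; 2XL 60.00 cm.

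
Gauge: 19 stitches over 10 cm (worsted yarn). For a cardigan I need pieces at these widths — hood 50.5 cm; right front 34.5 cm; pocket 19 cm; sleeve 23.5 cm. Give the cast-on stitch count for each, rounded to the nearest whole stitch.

Rate = 19/10 = 1.9 sts per cm.
hood: 50.5 × 1.9 = 95.95 → 96.
right front: 34.5 × 1.9 = 65.55 → 66.
pocket: 19 × 1.9 = 36.10 → 36.
sleeve: 23.5 × 1.9 = 44.65 → 45.

hood 96; right front 66; pocket 36; sleeve 45.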